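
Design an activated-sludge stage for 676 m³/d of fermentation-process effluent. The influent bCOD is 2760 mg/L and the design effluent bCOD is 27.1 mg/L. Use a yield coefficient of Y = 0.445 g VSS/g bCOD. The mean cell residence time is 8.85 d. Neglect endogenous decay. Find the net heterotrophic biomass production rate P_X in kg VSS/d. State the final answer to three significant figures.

No decay correction is needed, so Y_obs = Y = 0.445.
ΔS = 2760 − 27.1 = 2733 mg/L, so the substrate removal rate is 676 × 2733/1000 = 1847 kg bCOD/d.
P_X = Y_obs · Q(S₀ − S) = 0.4450 × 1847 = 822.1 kg VSS/d.

P_X ≈ 822 kg VSS/d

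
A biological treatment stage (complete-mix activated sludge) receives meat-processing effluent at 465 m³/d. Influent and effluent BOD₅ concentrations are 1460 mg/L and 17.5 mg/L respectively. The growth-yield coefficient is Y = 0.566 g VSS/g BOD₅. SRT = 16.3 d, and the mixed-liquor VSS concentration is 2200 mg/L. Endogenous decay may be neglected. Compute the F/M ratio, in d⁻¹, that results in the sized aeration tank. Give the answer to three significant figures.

F/M ≈ 0.110 d⁻¹

Biomass mass balance (decay neglected): V·X = Y·Q·(S₀ − S)·θ_c, so V = 0.566 × 465 × (1460 − 17.5) × 16.3 / 2200 = 2813 m³.
Food-to-microorganism ratio F/M = Q S₀ / (V X) = 465 × 1460 / (2813 × 2200) = 0.1097 d⁻¹.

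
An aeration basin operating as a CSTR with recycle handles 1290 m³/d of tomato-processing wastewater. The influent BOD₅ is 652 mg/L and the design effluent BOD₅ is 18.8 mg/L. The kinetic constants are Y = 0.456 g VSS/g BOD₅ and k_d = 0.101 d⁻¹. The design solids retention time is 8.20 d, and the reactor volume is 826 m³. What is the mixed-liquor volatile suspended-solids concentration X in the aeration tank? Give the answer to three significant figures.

From V·X·(1 + k_d·θ_c) = Y·Q·(S₀ − S)·θ_c: X = 0.456 × 1290 × (652 − 18.8) × 8.20 / [826 × (1 + 0.101 × 8.20)] = 2023 mg/L.

X ≈ 2020 mg/L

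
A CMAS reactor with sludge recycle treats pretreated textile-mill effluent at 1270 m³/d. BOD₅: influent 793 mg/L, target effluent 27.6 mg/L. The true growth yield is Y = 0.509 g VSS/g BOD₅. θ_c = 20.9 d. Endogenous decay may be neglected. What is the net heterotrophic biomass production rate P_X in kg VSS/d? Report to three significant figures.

P_X ≈ 495 kg VSS/d

No decay correction is needed, so Y_obs = Y = 0.509.
Q·(S₀ − S) = 1270 × (793 − 27.6) × 10⁻³ = 972.1 kg/d removed.
P_X = Y_obs · Q(S₀ − S) = 0.5090 × 972.1 = 494.8 kg VSS/d.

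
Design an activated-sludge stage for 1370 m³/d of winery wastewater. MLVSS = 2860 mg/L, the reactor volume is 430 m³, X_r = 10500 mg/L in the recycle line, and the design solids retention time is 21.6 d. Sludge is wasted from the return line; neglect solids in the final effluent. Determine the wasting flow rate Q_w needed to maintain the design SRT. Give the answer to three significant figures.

Wasting from the return line (neglecting effluent solids): Q_w = V·X / (θ_c·X_r) = 430.0 × 2860 / (21.6 × 10500) = 5.422 m³/d.

Q_w ≈ 5.42 m³/d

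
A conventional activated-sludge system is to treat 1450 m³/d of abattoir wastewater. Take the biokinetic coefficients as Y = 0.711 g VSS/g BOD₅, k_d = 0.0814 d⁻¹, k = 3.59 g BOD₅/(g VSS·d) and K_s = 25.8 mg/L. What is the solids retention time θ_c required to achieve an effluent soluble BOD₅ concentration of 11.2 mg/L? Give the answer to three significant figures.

Specific growth rate at S = 11.2 mg/L: μ = YkS/(K_s+S) = 0.711·3.59·11.2/(25.8+11.2) = 0.7726 d⁻¹.
1/θ_c = 0.7726 − 0.0814 = 0.6912 d⁻¹, so θ_c = 1.447 d.

θ_c ≈ 1.45 d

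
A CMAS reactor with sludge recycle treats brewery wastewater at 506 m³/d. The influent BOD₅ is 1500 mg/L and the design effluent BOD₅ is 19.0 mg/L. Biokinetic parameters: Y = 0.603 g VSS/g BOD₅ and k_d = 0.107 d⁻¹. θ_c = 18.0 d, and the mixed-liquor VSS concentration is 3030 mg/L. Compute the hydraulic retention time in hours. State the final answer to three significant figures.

τ ≈ 43.5 h

Rearranging the biomass balance for a CMAS with decay, V = Y·Q·ΔS·θ_c / [X·(1+k_d θ_c)] = 0.603 × 506 × (1500 − 19.0) × 18.0 / [3030 × (1 + 0.107 × 18.0)] = 8.13×10^6 / 8866 = 917.4 m³.
HRT = V/Q = 917.4 m³ / 506 m³·d⁻¹ = 1.813 d × 24 = 43.52 h.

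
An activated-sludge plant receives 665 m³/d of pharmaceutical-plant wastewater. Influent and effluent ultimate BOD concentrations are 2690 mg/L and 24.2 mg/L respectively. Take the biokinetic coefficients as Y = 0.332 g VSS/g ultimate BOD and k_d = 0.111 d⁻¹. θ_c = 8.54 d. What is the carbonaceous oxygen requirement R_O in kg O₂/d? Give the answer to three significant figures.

Y_obs = Y / (1 + k_d θ_c) = 0.332 / (1 + 0.111 × 8.54) = 0.332 / 1.948 = 0.1704.
ΔS = 2690 − 24.2 = 2666 mg/L, so the substrate removal rate is 665 × 2666/1000 = 1773 kg ultimate BOD/d.
Net sludge production P_X = 0.1704 × 1773 = 302.1 kg VSS/d.
R_O = Q·(S₀ − S) − 1.42·P_X = 1773 − 1.42 × 302.1 = 1344 kg O₂/d.

R_O ≈ 1340 kg O₂/d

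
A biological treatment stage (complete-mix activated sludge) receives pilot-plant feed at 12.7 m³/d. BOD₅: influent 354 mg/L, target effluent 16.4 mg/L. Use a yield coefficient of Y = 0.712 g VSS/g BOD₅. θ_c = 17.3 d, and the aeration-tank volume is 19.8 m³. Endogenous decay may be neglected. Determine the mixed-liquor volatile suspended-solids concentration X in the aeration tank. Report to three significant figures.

X ≈ 2670 mg/L

From V·X = Y·Q·(S₀ − S)·θ_c (decay neglected): X = 0.712 × 12.7 × (354 − 16.4) × 17.3 / 19.8 = 2667 mg/L.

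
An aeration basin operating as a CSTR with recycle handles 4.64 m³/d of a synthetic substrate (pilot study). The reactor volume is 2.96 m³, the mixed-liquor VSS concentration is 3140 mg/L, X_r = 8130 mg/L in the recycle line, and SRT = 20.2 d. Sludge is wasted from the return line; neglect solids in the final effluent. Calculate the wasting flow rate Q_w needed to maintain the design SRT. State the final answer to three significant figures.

Wasting from the return line (neglecting effluent solids): Q_w = V·X / (θ_c·X_r) = 2.960 × 3140 / (20.2 × 8130) = 0.05660 m³/d.

Q_w ≈ 0.0566 m³/d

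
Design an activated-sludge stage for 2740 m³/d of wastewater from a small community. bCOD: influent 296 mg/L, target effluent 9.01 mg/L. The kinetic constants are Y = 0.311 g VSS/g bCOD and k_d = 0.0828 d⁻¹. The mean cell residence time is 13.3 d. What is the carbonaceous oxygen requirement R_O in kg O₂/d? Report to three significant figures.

R_O ≈ 621 kg O₂/d

The observed yield is Y_obs = Y/(1 + k_d·θ_c) = 0.311 / (1 + 0.0828 × 13.3) = 0.311 / 2.101 = 0.1480 g VSS per g bCOD removed.
Substrate removed = Q·(S₀ − S) = 2740 m³/d × (296 − 9.01) g/m³ = 7.86×10^5 g/d = 786.4 kg/d.
Net sludge production P_X = 0.1480 × 786.4 = 116.4 kg VSS/d.
Carbonaceous O₂ demand = substrate oxidised − cell-mass equivalent = 786.4 − 1.42 × 116.4 = 621.1 kg O₂/d.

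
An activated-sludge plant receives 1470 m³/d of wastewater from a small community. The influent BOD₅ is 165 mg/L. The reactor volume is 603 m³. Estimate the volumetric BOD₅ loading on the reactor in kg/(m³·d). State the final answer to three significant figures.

L_v ≈ 0.402 kg BOD₅/(m³·d)

L_v = Q S₀ / V = 1470 × 165 × 10⁻³ / 603.0 = 0.4022 kg/(m³·d).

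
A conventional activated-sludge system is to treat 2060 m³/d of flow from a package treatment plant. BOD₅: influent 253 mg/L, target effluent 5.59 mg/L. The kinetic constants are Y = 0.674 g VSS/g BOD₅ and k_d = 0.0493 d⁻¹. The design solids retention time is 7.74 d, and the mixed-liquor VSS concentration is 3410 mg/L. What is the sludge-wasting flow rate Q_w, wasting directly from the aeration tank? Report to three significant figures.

From the SRT design equation V = Y Q (S₀−S) θ_c / [X (1 + k_d θ_c)] = 0.674 × 2060 × (253 − 5.59) × 7.74 / [3410 × (1 + 0.0493 × 7.74)] = 2.66×10^6 / 4711 = 564.4 m³.
With mixed-liquor wasting, θ_c = V/Q_w, so Q_w = V/θ_c = 564.4/7.74 = 72.91 m³/d.

Q_w ≈ 72.9 m³/d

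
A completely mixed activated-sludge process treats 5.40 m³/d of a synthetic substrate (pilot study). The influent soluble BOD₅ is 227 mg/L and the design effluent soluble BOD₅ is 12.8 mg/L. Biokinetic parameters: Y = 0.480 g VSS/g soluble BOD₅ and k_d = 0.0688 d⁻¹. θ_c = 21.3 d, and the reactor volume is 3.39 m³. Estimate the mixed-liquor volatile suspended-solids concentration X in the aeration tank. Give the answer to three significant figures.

X ≈ 1410 mg/L

Solving the biomass balance for X: X = Y Q (S₀−S) θ_c / [V (1+k_d θ_c)] = 0.480 × 5.40 × (227 − 12.8) × 21.3 / [3.39 × (1 + 0.0688 × 21.3)] = 1415 mg/L.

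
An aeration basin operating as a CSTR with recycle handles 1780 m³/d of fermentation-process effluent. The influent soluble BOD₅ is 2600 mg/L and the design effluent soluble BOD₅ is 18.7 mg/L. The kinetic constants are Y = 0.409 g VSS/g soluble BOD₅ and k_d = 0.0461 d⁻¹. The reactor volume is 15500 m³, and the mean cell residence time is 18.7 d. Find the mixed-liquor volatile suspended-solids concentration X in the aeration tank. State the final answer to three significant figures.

X = Y·Q·ΔS·θ_c / [V·(1 + k_d θ_c)] = 0.409 × 1780 × (2600 − 18.7) × 18.7 / [15500 × (1 + 0.0461 × 18.7)] = 1218 mg/L.

X ≈ 1220 mg/L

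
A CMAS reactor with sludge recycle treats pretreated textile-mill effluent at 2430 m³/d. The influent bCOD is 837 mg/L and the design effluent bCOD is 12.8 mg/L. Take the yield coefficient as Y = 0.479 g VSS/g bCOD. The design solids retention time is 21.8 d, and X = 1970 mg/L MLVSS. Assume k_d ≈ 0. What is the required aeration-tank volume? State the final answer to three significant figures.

V·X = Y·Q·ΔS·θ_c gives V = 0.479 × 2430 × (837 − 12.8) × 21.8 / 1970 = 10616 m³.

V ≈ 10600 m³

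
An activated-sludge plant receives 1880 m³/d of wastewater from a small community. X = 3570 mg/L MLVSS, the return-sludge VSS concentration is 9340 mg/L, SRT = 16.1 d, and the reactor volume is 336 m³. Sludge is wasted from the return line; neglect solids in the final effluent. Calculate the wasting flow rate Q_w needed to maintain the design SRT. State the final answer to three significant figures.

Q_w ≈ 7.98 m³/d

Q_w = (V·X)/(θ_c X_r) = 336.0 × 3570 / (16.1 × 9340) = 7.977 m³/d.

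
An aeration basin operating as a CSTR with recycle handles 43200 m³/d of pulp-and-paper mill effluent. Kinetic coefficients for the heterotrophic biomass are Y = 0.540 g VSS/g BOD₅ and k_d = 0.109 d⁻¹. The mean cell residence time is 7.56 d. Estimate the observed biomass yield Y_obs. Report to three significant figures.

Correct the yield for decay: Y_obs = Y/(1 + k_d θ_c) = 0.540 / (1 + 0.109 × 7.56) = 0.540 / 1.824 = 0.2960.

Y_obs ≈ 0.296 g VSS/g BOD₅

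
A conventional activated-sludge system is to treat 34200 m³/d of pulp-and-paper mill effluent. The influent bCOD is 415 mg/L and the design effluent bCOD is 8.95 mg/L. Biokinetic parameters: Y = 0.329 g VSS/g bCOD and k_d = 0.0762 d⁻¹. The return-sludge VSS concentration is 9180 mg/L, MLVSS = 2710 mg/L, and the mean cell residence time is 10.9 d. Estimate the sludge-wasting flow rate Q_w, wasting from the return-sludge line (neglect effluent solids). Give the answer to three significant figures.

Q_w ≈ 272 m³/d

Steady-state biomass mass balance: V·X·(1 + k_d·θ_c) = Y·Q·(S₀ − S)·θ_c, so V = 0.329 × 34200 × (415 − 8.95) × 10.9 / [2710 × (1 + 0.0762 × 10.9)] = 4.98×10^7 / 4961 = 10039 m³.
θ_c = V·X/(Q_w·X_r) when wasting from the recycle, so Q_w = V·X/(θ_c·X_r) = 10039 × 2710 / (10.9 × 9180) = 271.9 m³/d.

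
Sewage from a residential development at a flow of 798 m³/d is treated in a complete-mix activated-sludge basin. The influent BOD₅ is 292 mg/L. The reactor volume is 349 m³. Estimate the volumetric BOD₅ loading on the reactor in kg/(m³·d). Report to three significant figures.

L_v = Q S₀ / V = 798 × 292 × 10⁻³ / 349.0 = 0.6677 kg/(m³·d).

L_v ≈ 0.668 kg BOD₅/(m³·d)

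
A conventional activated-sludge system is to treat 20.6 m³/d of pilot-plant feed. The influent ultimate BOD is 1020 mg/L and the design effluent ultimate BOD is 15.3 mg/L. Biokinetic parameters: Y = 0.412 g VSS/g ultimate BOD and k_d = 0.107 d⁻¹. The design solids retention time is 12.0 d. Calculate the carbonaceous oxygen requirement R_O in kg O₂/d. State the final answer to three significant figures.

Observed yield with endogenous decay: Y_obs = Y / (1 + k_d·θ_c) = 0.412 / (1 + 0.107 × 12.0) = 0.412 / 2.284 = 0.1804 g VSS/g ultimate BOD.
Mass of ultimate BOD removed per day: Q(S₀ − S) = 20.6 × 1005 g/m³ = 20.70 kg/d.
P_X = Y_obs·Q·(S₀ − S) = 0.1804 × 20.70 = 3.733 kg VSS/d.
Carbonaceous O₂ demand = substrate oxidised − cell-mass equivalent = 20.70 − 1.42 × 3.733 = 15.40 kg O₂/d.

R_O ≈ 15.4 kg O₂/d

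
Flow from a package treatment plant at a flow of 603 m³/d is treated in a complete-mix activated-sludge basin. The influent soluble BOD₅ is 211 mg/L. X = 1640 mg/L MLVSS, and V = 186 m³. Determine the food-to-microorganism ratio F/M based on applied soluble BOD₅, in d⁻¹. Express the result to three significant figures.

Food-to-microorganism ratio F/M = Q S₀ / (V X) = 603 × 211 / (186.0 × 1640) = 0.4171 d⁻¹.

F/M ≈ 0.417 d⁻¹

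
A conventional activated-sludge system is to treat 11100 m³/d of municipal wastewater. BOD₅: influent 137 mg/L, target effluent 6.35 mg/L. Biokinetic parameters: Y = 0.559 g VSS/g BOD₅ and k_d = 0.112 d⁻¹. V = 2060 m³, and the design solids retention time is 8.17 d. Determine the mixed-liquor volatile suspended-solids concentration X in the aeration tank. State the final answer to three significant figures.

From V·X·(1 + k_d·θ_c) = Y·Q·(S₀ − S)·θ_c: X = 0.559 × 11100 × (137 − 6.35) × 8.17 / [2060 × (1 + 0.112 × 8.17)] = 1679 mg/L.

X ≈ 1680 mg/L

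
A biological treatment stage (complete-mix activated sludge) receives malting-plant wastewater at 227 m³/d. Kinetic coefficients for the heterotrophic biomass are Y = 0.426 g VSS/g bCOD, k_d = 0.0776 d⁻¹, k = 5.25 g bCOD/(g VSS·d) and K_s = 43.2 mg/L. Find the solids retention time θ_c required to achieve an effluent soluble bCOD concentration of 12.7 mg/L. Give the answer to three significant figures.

From 1/θ_c = Y·k·S/(K_s + S) − k_d: Y·k·S/(K_s+S) = 0.426 × 5.25 × 12.7 / (43.2 + 12.7) = 0.5081 d⁻¹.
1/θ_c = 0.5081 − 0.0776 = 0.4305 d⁻¹, so θ_c = 2.323 d.

θ_c ≈ 2.32 d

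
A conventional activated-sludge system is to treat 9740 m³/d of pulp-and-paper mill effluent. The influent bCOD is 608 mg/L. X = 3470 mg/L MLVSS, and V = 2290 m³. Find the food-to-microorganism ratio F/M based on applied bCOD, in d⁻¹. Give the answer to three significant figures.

F/M ≈ 0.745 d⁻¹

F/M = Q·S₀ / (V·X) = 9740 × 608 / (2290 × 3470) = 0.7452 g bCOD·(g VSS·d)⁻¹.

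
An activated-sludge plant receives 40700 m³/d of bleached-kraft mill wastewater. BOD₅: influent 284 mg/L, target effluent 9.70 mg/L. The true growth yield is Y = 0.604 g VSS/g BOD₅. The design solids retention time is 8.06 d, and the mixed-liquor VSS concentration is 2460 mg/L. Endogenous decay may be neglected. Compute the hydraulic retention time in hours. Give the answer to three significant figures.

V·X = Y·Q·ΔS·θ_c gives V = 0.604 × 40700 × (284 − 9.70) × 8.06 / 2460 = 22093 m³.
HRT = V/Q = 22093 m³ / 40700 m³·d⁻¹ = 0.5428 d × 24 = 13.03 h.

τ ≈ 13.0 h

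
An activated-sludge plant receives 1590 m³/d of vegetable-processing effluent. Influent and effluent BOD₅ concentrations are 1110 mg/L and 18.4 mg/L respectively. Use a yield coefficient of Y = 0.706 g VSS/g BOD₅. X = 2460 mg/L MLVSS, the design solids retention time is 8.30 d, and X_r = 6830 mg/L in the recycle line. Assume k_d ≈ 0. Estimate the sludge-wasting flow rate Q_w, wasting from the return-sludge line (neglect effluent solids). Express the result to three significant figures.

Q_w ≈ 179 m³/d

Biomass mass balance (decay neglected): V·X = Y·Q·(S₀ − S)·θ_c, so V = 0.706 × 1590 × (1110 − 18.4) × 8.30 / 2460 = 4134 m³.
Wasting from the return line (neglecting effluent solids): Q_w = V·X / (θ_c·X_r) = 4134 × 2460 / (8.30 × 6830) = 179.4 m³/d.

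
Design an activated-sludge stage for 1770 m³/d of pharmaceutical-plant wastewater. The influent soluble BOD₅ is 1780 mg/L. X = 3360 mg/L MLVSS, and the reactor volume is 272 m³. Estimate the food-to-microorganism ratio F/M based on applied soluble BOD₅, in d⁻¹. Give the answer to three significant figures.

F/M = Q·S₀ / (V·X) = 1770 × 1780 / (272.0 × 3360) = 3.447 g soluble BOD₅·(g VSS·d)⁻¹.

F/M ≈ 3.45 d⁻¹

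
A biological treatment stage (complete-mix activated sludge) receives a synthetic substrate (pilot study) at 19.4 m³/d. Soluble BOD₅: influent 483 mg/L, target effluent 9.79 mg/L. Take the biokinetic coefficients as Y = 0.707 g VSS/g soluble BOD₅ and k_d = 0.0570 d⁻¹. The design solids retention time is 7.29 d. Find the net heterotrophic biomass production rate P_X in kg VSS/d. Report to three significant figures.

P_X ≈ 4.59 kg VSS/d

The observed yield is Y_obs = Y/(1 + k_d·θ_c) = 0.707 / (1 + 0.0570 × 7.29) = 0.707 / 1.416 = 0.4995 g VSS per g soluble BOD₅ removed.
Mass of soluble BOD₅ removed per day: Q(S₀ − S) = 19.4 × 473.2 g/m³ = 9.180 kg/d.
Net biomass production P_X = Y_obs × Q·(S₀ − S) = 0.4995 × 9.180 = 4.585 kg VSS/d.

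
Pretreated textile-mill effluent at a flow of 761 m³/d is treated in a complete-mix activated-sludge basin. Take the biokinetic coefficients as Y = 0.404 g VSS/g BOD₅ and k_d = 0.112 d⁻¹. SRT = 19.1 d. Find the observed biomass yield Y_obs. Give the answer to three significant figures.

Y_obs ≈ 0.129 g VSS/g BOD₅

Correct the yield for decay: Y_obs = Y/(1 + k_d θ_c) = 0.404 / (1 + 0.112 × 19.1) = 0.404 / 3.139 = 0.1287.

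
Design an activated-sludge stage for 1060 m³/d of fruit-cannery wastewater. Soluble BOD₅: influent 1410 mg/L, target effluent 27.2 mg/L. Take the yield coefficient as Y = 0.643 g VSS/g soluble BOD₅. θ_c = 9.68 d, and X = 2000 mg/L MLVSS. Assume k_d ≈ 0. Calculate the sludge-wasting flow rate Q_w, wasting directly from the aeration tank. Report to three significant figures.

Q_w ≈ 471 m³/d

V·X = Y·Q·ΔS·θ_c gives V = 0.643 × 1060 × (1410 − 27.2) × 9.68 / 2000 = 4562 m³.
Wasting from the aeration tank: Q_w = V / θ_c = 4562 / 9.68 = 471.2 m³/d.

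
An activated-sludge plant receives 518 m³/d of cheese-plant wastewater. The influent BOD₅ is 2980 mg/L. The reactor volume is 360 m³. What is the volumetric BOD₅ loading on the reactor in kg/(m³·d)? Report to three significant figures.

Volumetric loading L_v = Q·S₀ / V = 518 × 2980 g/m³ / 360.0 m³ = 4288 g/(m³·d) = 4.288 kg BOD₅/(m³·d).

L_v ≈ 4.29 kg BOD₅/(m³·d)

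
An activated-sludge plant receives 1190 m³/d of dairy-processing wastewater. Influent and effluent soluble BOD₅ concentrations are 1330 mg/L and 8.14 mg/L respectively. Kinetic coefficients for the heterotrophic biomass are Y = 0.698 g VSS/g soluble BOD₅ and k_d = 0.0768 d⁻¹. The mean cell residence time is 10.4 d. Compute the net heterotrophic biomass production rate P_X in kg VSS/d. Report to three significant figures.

Correct the yield for decay: Y_obs = Y/(1 + k_d θ_c) = 0.698 / (1 + 0.0768 × 10.4) = 0.698 / 1.799 = 0.3881.
Q·(S₀ − S) = 1190 × (1330 − 8.14) × 10⁻³ = 1573 kg/d removed.
P_X = Y_obs · Q(S₀ − S) = 0.3881 × 1573 = 610.4 kg VSS/d.

P_X ≈ 610 kg VSS/d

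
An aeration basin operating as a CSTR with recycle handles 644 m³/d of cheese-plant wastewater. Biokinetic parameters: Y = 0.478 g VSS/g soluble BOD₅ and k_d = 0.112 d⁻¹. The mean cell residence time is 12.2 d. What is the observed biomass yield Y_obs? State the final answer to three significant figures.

The observed yield is Y_obs = Y/(1 + k_d·θ_c) = 0.478 / (1 + 0.112 × 12.2) = 0.478 / 2.366 = 0.2020 g VSS per g soluble BOD₅ removed.

Y_obs ≈ 0.202 g VSS/g soluble BOD₅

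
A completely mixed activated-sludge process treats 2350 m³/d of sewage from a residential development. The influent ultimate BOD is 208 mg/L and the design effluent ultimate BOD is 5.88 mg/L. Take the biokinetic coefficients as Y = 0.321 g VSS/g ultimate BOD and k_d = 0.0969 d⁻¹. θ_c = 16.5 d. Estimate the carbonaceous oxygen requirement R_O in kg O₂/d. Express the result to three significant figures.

R_O ≈ 392 kg O₂/d

Y_obs = Y / (1 + k_d θ_c) = 0.321 / (1 + 0.0969 × 16.5) = 0.321 / 2.599 = 0.1235.
ΔS = 208 − 5.88 = 202.1 mg/L, so the substrate removal rate is 2350 × 202.1/1000 = 475.0 kg ultimate BOD/d.
P_X = Y_obs·Q·(S₀ − S) = 0.1235 × 475.0 = 58.67 kg VSS/d.
R_O = Q·ΔS − 1.42 P_X = 475.0 − 83.31 = 391.7 kg O₂/d.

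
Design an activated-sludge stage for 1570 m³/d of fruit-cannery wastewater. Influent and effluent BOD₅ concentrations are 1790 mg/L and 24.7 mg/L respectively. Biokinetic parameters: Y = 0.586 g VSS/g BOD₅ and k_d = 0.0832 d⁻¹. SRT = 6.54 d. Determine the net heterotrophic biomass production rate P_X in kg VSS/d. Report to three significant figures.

P_X ≈ 1050 kg VSS/d

Y_obs = Y / (1 + k_d θ_c) = 0.586 / (1 + 0.0832 × 6.54) = 0.586 / 1.544 = 0.3795.
Q·(S₀ − S) = 1570 × (1790 − 24.7) × 10⁻³ = 2772 kg/d removed.
P_X = Y_obs · Q(S₀ − S) = 0.3795 × 2772 = 1052 kg VSS/d.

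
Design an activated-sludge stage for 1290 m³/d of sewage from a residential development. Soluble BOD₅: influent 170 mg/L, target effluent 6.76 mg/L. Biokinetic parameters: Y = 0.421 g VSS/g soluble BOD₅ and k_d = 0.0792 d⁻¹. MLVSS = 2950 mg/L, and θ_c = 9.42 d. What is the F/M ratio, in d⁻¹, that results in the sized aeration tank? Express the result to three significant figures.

F/M ≈ 0.459 d⁻¹

Rearranging the biomass balance for a CMAS with decay, V = Y·Q·ΔS·θ_c / [X·(1+k_d θ_c)] = 0.421 × 1290 × (170 − 6.76) × 9.42 / [2950 × (1 + 0.0792 × 9.42)] = 8.35×10^5 / 5151 = 162.1 m³.
Food-to-microorganism ratio F/M = Q S₀ / (V X) = 1290 × 170 / (162.1 × 2950) = 0.4585 d⁻¹.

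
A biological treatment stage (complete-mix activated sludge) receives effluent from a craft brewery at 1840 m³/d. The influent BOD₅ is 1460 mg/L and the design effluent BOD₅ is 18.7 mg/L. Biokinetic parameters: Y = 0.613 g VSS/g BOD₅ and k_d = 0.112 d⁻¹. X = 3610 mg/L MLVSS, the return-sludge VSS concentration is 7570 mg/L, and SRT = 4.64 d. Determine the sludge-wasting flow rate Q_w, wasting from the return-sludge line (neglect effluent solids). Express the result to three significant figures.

Steady-state biomass mass balance: V·X·(1 + k_d·θ_c) = Y·Q·(S₀ − S)·θ_c, so V = 0.613 × 1840 × (1460 − 18.7) × 4.64 / [3610 × (1 + 0.112 × 4.64)] = 7.54×10^6 / 5486 = 1375 m³.
θ_c = V·X/(Q_w·X_r) when wasting from the recycle, so Q_w = V·X/(θ_c·X_r) = 1375 × 3610 / (4.64 × 7570) = 141.3 m³/d.

Q_w ≈ 141 m³/d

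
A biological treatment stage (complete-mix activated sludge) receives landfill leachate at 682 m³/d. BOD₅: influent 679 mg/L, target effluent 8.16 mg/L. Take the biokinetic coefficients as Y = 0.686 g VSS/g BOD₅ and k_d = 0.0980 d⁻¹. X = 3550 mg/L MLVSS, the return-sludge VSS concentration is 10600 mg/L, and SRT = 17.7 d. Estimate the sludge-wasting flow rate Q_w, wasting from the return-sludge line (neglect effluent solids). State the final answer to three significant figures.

Steady-state biomass mass balance: V·X·(1 + k_d·θ_c) = Y·Q·(S₀ − S)·θ_c, so V = 0.686 × 682 × (679 − 8.16) × 17.7 / [3550 × (1 + 0.0980 × 17.7)] = 5.56×10^6 / 9708 = 572.2 m³.
Q_w = (V·X)/(θ_c X_r) = 572.2 × 3550 / (17.7 × 10600) = 10.83 m³/d.

Q_w ≈ 10.8 m³/d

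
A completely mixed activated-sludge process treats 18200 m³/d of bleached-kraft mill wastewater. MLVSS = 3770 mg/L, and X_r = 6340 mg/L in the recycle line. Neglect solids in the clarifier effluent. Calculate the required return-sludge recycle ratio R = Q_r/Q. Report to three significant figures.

R ≈ 1.47

Solids balance on the clarifier gives (1+R)X = R·X_r, so R = X/(X_r − X) = 3770 / (6340 − 3770) = 1.467.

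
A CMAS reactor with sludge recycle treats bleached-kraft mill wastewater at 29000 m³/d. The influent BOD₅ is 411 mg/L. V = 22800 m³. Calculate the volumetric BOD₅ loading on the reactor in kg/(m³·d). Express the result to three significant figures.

Applied BOD₅ load per unit volume = Q·S₀/V = (29000 × 411/1000)/22800 = 0.5228 kg BOD₅·m⁻³·d⁻¹.

L_v ≈ 0.523 kg BOD₅/(m³·d)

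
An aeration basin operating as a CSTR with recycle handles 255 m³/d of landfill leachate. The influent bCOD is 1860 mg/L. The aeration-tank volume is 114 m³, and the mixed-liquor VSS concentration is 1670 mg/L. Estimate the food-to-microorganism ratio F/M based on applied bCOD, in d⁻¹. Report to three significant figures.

Food-to-microorganism ratio F/M = Q S₀ / (V X) = 255 × 1860 / (114.0 × 1670) = 2.491 d⁻¹.

F/M ≈ 2.49 d⁻¹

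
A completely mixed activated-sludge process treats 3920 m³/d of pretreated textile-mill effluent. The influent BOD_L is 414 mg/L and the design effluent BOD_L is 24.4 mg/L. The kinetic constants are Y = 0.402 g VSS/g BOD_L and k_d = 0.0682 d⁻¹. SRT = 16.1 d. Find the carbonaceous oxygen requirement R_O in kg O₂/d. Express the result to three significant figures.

R_O ≈ 1110 kg O₂/d

The observed yield is Y_obs = Y/(1 + k_d·θ_c) = 0.402 / (1 + 0.0682 × 16.1) = 0.402 / 2.098 = 0.1916 g VSS per g BOD_L removed.
Substrate removed = Q·(S₀ − S) = 3920 m³/d × (414 − 24.4) g/m³ = 1.53×10^6 g/d = 1527 kg/d.
Biomass synthesised: P_X = Y_obs × 1527 = 292.6 kg VSS/d.
R_O = Q·ΔS − 1.42 P_X = 1527 − 415.5 = 1112 kg O₂/d.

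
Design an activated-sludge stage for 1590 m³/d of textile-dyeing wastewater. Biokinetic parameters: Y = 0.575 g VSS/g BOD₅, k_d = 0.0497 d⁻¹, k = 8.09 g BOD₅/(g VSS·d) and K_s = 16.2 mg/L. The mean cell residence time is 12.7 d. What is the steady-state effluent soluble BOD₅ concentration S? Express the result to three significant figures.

From the Monod/SRT balance for a CMAS, S = K_s·(1+k_d θ_c)/[θ_c·(Y k − k_d) − 1] = 16.2 × (1 + 0.0497 × 12.7) / [12.7 × (0.575 × 8.09 − 0.0497) − 1] = 26.43 / 57.45 = 0.4600 mg/L.

S ≈ 0.460 mg/L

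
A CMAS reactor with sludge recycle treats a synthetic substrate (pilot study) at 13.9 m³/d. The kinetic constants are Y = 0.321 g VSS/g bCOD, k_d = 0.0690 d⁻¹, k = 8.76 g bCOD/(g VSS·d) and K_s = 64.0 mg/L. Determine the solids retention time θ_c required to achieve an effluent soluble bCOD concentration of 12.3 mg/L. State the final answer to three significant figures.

Specific growth rate at S = 12.3 mg/L: μ = YkS/(K_s+S) = 0.321·8.76·12.3/(64.0+12.3) = 0.4533 d⁻¹.
Then 1/θ_c = μ − k_d = 0.4533 − 0.0690 = 0.3843 d⁻¹, giving θ_c = 2.602 d.

θ_c ≈ 2.60 d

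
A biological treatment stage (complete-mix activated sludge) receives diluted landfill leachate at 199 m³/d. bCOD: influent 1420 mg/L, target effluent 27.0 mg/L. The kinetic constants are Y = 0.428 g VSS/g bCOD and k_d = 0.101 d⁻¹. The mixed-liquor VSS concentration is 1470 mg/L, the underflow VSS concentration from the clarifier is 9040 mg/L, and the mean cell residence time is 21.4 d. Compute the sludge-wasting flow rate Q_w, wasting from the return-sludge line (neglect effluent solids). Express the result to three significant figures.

From the SRT design equation V = Y Q (S₀−S) θ_c / [X (1 + k_d θ_c)] = 0.428 × 199 × (1420 − 27.0) × 21.4 / [1470 × (1 + 0.101 × 21.4)] = 2.54×10^6 / 4647 = 546.3 m³.
Wasting from the return line (neglecting effluent solids): Q_w = V·X / (θ_c·X_r) = 546.3 × 1470 / (21.4 × 9040) = 4.151 m³/d.

Q_w ≈ 4.15 m³/d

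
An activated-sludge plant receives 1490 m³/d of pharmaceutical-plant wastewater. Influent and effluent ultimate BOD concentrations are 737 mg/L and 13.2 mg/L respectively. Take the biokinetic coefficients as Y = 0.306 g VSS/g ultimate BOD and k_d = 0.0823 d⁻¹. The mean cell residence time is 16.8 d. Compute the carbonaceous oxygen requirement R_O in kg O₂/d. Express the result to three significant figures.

R_O ≈ 882 kg O₂/d

Observed yield with endogenous decay: Y_obs = Y / (1 + k_d·θ_c) = 0.306 / (1 + 0.0823 × 16.8) = 0.306 / 2.383 = 0.1284 g VSS/g ultimate BOD.
Mass of ultimate BOD removed per day: Q(S₀ − S) = 1490 × 723.8 g/m³ = 1078 kg/d.
P_X = Y_obs·Q·(S₀ − S) = 0.1284 × 1078 = 138.5 kg VSS/d.
R_O = Q·ΔS − 1.42 P_X = 1078 − 196.7 = 881.8 kg O₂/d.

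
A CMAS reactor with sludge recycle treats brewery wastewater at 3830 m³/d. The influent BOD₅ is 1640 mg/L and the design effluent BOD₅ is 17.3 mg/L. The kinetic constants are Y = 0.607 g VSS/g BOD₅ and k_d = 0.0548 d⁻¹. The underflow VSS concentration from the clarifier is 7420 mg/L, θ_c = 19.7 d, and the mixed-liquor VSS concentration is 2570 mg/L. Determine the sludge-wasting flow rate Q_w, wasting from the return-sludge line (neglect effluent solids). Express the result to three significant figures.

Q_w ≈ 244 m³/d

Rearranging the biomass balance for a CMAS with decay, V = Y·Q·ΔS·θ_c / [X·(1+k_d θ_c)] = 0.607 × 3830 × (1640 − 17.3) × 19.7 / [2570 × (1 + 0.0548 × 19.7)] = 7.43×10^7 / 5344 = 13906 m³.
θ_c = V·X/(Q_w·X_r) when wasting from the recycle, so Q_w = V·X/(θ_c·X_r) = 13906 × 2570 / (19.7 × 7420) = 244.5 m³/d.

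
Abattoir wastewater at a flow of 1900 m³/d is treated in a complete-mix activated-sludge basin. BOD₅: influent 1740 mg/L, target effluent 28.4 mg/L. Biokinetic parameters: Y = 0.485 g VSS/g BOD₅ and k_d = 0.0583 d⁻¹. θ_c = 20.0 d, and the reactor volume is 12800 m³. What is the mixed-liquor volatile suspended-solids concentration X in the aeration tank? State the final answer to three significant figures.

X ≈ 1140 mg/L

Solving the biomass balance for X: X = Y Q (S₀−S) θ_c / [V (1+k_d θ_c)] = 0.485 × 1900 × (1740 − 28.4) × 20.0 / [12800 × (1 + 0.0583 × 20.0)] = 1138 mg/L.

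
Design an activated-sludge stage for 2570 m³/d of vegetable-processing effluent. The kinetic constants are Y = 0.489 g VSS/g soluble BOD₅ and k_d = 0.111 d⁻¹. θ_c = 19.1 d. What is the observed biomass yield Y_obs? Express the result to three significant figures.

Correct the yield for decay: Y_obs = Y/(1 + k_d θ_c) = 0.489 / (1 + 0.111 × 19.1) = 0.489 / 3.120 = 0.1567.

Y_obs ≈ 0.157 g VSS/g soluble BOD₅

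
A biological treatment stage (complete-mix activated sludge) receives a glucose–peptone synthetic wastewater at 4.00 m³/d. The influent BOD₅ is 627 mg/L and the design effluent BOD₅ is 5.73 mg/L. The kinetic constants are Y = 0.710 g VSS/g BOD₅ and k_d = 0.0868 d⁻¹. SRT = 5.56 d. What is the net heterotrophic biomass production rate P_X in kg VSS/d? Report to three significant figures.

P_X ≈ 1.19 kg VSS/d

Y_obs = Y / (1 + k_d θ_c) = 0.710 / (1 + 0.0868 × 5.56) = 0.710 / 1.483 = 0.4789.
Substrate removed = Q·(S₀ − S) = 4.00 m³/d × (627 − 5.73) g/m³ = 2.49×10^3 g/d = 2.485 kg/d.
Net biomass production P_X = Y_obs × Q·(S₀ − S) = 0.4789 × 2.485 = 1.190 kg VSS/d.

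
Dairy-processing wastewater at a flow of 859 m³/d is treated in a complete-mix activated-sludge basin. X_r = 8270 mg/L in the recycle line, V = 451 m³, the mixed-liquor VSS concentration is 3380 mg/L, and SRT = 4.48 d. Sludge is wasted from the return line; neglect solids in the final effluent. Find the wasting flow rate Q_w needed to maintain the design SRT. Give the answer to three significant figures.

Q_w = (V·X)/(θ_c X_r) = 451.0 × 3380 / (4.48 × 8270) = 41.14 m³/d.

Q_w ≈ 41.1 m³/d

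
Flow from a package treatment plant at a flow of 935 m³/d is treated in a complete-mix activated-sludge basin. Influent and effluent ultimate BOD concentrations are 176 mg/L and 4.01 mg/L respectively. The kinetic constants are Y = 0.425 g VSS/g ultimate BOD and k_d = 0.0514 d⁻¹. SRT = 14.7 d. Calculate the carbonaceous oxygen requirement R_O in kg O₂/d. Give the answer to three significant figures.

R_O ≈ 106 kg O₂/d

Observed yield with endogenous decay: Y_obs = Y / (1 + k_d·θ_c) = 0.425 / (1 + 0.0514 × 14.7) = 0.425 / 1.756 = 0.2421 g VSS/g ultimate BOD.
Q·(S₀ − S) = 935 × (176 − 4.01) × 10⁻³ = 160.8 kg/d removed.
P_X = Y_obs·Q·(S₀ − S) = 0.2421 × 160.8 = 38.93 kg VSS/d.
Carbonaceous O₂ demand = substrate oxidised − cell-mass equivalent = 160.8 − 1.42 × 38.93 = 105.5 kg O₂/d.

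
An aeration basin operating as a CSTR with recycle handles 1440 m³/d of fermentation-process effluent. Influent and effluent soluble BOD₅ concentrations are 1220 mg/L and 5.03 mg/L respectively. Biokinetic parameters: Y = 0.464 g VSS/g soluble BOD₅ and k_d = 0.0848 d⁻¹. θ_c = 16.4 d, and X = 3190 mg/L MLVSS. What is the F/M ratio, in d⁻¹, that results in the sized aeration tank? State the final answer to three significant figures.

F/M ≈ 0.315 d⁻¹

From the SRT design equation V = Y Q (S₀−S) θ_c / [X (1 + k_d θ_c)] = 0.464 × 1440 × (1220 − 5.03) × 16.4 / [3190 × (1 + 0.0848 × 16.4)] = 1.33×10^7 / 7626 = 1746 m³.
Food-to-microorganism ratio F/M = Q S₀ / (V X) = 1440 × 1220 / (1746 × 3190) = 0.3155 d⁻¹.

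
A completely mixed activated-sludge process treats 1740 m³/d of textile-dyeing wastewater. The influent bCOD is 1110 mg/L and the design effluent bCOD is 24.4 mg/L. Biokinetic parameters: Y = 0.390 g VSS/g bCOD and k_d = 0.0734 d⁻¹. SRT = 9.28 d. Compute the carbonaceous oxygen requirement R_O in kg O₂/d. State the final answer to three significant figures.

Correct the yield for decay: Y_obs = Y/(1 + k_d θ_c) = 0.390 / (1 + 0.0734 × 9.28) = 0.390 / 1.681 = 0.2320.
Substrate removed = Q·(S₀ − S) = 1740 m³/d × (1110 − 24.4) g/m³ = 1.89×10^6 g/d = 1889 kg/d.
Biomass synthesised: P_X = Y_obs × 1889 = 438.2 kg VSS/d.
R_O = Q·(S₀ − S) − 1.42·P_X = 1889 − 1.42 × 438.2 = 1267 kg O₂/d.

R_O ≈ 1270 kg O₂/d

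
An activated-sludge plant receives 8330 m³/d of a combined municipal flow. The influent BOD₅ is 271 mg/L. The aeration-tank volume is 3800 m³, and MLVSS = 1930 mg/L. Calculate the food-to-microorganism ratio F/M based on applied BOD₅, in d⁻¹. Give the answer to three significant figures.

F/M = Q·S₀ / (V·X) = 8330 × 271 / (3800 × 1930) = 0.3078 g BOD₅·(g VSS·d)⁻¹.

F/M ≈ 0.308 d⁻¹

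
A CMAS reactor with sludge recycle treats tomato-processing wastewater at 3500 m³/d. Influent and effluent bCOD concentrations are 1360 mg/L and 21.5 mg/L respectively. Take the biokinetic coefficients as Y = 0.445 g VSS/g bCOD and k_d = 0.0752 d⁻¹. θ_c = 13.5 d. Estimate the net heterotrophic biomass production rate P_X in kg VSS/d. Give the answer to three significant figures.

Correct the yield for decay: Y_obs = Y/(1 + k_d θ_c) = 0.445 / (1 + 0.0752 × 13.5) = 0.445 / 2.015 = 0.2208.
Q·(S₀ − S) = 3500 × (1360 − 21.5) × 10⁻³ = 4685 kg/d removed.
Biomass produced: P_X = Y_obs·Q·ΔS = 0.2208 × 4685 ≈ 1034 kg VSS/d.

P_X ≈ 1030 kg VSS/d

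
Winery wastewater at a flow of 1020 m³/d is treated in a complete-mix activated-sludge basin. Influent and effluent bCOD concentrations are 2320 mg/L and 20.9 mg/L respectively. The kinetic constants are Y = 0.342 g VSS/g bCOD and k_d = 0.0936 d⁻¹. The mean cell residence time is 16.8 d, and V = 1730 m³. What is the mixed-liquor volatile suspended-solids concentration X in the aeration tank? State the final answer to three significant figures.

X = Y·Q·ΔS·θ_c / [V·(1 + k_d θ_c)] = 0.342 × 1020 × (2320 − 20.9) × 16.8 / [1730 × (1 + 0.0936 × 16.8)] = 3028 mg/L.

X ≈ 3030 mg/L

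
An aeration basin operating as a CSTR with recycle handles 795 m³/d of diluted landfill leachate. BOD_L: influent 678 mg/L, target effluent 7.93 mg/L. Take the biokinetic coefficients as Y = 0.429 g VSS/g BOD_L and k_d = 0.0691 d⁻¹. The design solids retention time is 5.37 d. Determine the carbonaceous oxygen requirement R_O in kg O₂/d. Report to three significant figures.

The observed yield is Y_obs = Y/(1 + k_d·θ_c) = 0.429 / (1 + 0.0691 × 5.37) = 0.429 / 1.371 = 0.3129 g VSS per g BOD_L removed.
Q·(S₀ − S) = 795 × (678 − 7.93) × 10⁻³ = 532.7 kg/d removed.
Net sludge production P_X = 0.3129 × 532.7 = 166.7 kg VSS/d.
R_O = Q·ΔS − 1.42 P_X = 532.7 − 236.7 = 296.0 kg O₂/d.

R_O ≈ 296 kg O₂/d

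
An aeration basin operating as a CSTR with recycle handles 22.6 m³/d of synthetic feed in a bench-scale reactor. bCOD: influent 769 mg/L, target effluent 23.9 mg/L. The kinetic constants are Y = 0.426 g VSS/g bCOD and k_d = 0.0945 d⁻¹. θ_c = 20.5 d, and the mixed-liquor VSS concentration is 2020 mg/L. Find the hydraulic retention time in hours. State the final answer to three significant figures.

Steady-state biomass mass balance: V·X·(1 + k_d·θ_c) = Y·Q·(S₀ − S)·θ_c, so V = 0.426 × 22.6 × (769 − 23.9) × 20.5 / [2020 × (1 + 0.0945 × 20.5)] = 1.47×10^5 / 5933 = 24.79 m³.
HRT = V/Q = 24.79 m³ / 22.6 m³·d⁻¹ = 1.097 d × 24 = 26.32 h.

τ ≈ 26.3 h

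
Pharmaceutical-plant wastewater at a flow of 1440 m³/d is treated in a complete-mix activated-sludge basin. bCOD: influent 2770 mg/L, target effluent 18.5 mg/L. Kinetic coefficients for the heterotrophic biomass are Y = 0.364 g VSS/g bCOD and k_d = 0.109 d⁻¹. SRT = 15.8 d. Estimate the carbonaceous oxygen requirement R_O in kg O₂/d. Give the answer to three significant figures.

R_O ≈ 3210 kg O₂/d

Y_obs = Y / (1 + k_d θ_c) = 0.364 / (1 + 0.109 × 15.8) = 0.364 / 2.722 = 0.1337.
Substrate removed = Q·(S₀ − S) = 1440 m³/d × (2770 − 18.5) g/m³ = 3.96×10^6 g/d = 3962 kg/d.
Biomass synthesised: P_X = Y_obs × 3962 = 529.8 kg VSS/d.
Carbonaceous O₂ demand = substrate oxidised − cell-mass equivalent = 3962 − 1.42 × 529.8 = 3210 kg O₂/d.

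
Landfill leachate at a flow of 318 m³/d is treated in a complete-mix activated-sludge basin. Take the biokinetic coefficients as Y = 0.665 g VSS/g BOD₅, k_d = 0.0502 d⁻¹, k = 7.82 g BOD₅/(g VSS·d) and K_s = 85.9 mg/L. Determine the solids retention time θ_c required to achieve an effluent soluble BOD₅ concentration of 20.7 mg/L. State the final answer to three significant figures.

θ_c ≈ 1.04 d

Specific growth rate at S = 20.7 mg/L: μ = YkS/(K_s+S) = 0.665·7.82·20.7/(85.9+20.7) = 1.010 d⁻¹.
θ_c = 1/(μ − k_d) = 1/(1.010 − 0.0502) = 1/0.9596 = 1.042 d.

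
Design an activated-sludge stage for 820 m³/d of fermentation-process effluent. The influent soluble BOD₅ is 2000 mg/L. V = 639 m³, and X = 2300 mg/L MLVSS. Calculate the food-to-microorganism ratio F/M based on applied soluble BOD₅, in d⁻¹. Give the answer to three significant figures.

F/M ≈ 1.12 d⁻¹

F/M = Q·S₀ / (V·X) = 820 × 2000 / (639.0 × 2300) = 1.116 g soluble BOD₅·(g VSS·d)⁻¹.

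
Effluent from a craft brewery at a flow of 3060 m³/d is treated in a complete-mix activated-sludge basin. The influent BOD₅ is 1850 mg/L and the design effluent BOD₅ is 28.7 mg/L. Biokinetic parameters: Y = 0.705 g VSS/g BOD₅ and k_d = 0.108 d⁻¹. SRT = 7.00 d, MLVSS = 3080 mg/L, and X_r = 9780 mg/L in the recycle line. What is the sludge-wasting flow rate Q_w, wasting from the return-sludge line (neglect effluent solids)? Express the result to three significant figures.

Q_w ≈ 229 m³/d

Steady-state biomass mass balance: V·X·(1 + k_d·θ_c) = Y·Q·(S₀ − S)·θ_c, so V = 0.705 × 3060 × (1850 − 28.7) × 7.00 / [3080 × (1 + 0.108 × 7.00)] = 2.75×10^7 / 5408 = 5085 m³.
Wasting from the return line (neglecting effluent solids): Q_w = V·X / (θ_c·X_r) = 5085 × 3080 / (7.00 × 9780) = 228.8 m³/d.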